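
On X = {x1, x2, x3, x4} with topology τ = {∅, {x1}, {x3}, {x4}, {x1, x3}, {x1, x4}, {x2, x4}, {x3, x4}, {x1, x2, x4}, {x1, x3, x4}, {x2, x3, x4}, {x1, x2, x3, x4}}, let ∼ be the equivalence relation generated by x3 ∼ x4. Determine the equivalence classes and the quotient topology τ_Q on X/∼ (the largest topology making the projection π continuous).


X/∼ = {[x1], [x2], [x3=x4]}; |τ_Q| = 6.

Equivalence classes: [x1], [x2], [x3=x4].
Quotient map π: X → X/∼ sends x1 ↦ [x1], x2 ↦ [x2], x3 ↦ [x3=x4], x4 ↦ [x3=x4].
For each subset V ⊆ X/∼, compute π^{-1}(V) ⊆ X and check whether π^{-1}(V) ∈ τ. V is open in τ_Q iff π^{-1}(V) ∈ τ.
  V = {}: π^{-1}(V) = ∅ ∈ τ ✓.
  V = {[x1]}: π^{-1}(V) = {x1} ∈ τ ✓.
  V = {[x2]}: π^{-1}(V) = {x2} ∉ τ ✗.
  V = {[x1], [x2]}: π^{-1}(V) = {x1, x2} ∉ τ ✗.
  V = {[x3=x4]}: π^{-1}(V) = {x3, x4} ∈ τ ✓.
  V = {[x1], [x3=x4]}: π^{-1}(V) = {x1, x3, x4} ∈ τ ✓.
  V = {[x2], [x3=x4]}: π^{-1}(V) = {x2, x3, x4} ∈ τ ✓.
  V = {[x1], [x2], [x3=x4]}: π^{-1}(V) = {x1, x2, x3, x4} ∈ τ ✓.
Open sets in the quotient: τ_Q = {{}, {[x1]}, {[x3=x4]}, {[x1], [x3=x4]}, {[x2], [x3=x4]}, {[x1], [x2], [x3=x4]}} (6 elements).


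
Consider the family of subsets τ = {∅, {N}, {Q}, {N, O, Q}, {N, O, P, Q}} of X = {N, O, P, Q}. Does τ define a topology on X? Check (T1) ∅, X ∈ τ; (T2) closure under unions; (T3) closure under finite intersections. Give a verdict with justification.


τ is NOT a topology on X.

Axiom (T1): ∅ ∈ τ? Yes; X ∈ τ? Yes.
Axiom (T2/T3): check pairwise unions and intersections of members of τ.
Counterexample for (T2): {N} ∪ {Q} = {N, Q} ∉ τ. Therefore τ is NOT a topology.


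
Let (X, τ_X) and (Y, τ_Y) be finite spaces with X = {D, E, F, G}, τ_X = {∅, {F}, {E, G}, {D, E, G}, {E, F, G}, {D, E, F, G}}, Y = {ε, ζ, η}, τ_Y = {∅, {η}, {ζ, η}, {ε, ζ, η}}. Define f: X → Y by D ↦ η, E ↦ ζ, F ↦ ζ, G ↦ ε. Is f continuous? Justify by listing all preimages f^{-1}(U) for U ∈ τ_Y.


f is NOT continuous.

Compute f^{-1}(U) for each U ∈ τ_Y:
  U = ∅: f^{-1}(U) = ∅ ∈ τ_X ✓.
  U = {η}: f^{-1}(U) = {D} ∉ τ_X ✗.
  U = {ζ, η}: f^{-1}(U) = {D, E, F} ∉ τ_X ✗.
  U = {ε, ζ, η}: f^{-1}(U) = {D, E, F, G} ∈ τ_X ✓.
Found U = {η} with f^{-1}(U) = {D} not in τ_X. Therefore f is NOT continuous.


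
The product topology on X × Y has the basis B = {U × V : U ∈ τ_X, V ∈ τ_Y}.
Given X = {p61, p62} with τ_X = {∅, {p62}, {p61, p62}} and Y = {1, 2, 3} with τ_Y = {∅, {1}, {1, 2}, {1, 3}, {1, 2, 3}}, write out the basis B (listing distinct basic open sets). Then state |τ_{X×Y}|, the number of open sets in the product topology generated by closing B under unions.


Basis B = {∅ × ∅, {p62} × {1}, {p61, p62} × {1}, {p62} × {1, 2}, {p62} × {1, 3}, {p62} × {1, 2, 3}, {p61, p62} × {1, 2}, {p61, p62} × {1, 3}, {p61, p62} × {1, 2, 3}}; |τ_{X×Y}| = 14.

Enumerate products U × V with U ∈ τ_X, V ∈ τ_Y (deduplicated):
  ∅ × ∅ = {} (∅)
  {p62} × {1} = {(p62,1)}
  {p61, p62} × {1} = {(p61,1), (p62,1)}
  {p62} × {1, 2} = {(p62,1), (p62,2)}
  {p62} × {1, 3} = {(p62,1), (p62,3)}
  {p62} × {1, 2, 3} = {(p62,1), (p62,2), (p62,3)}
  {p61, p62} × {1, 2} = {(p61,1), (p61,2), (p62,1), (p62,2)}
  {p61, p62} × {1, 3} = {(p61,1), (p61,3), (p62,1), (p62,3)}
  {p61, p62} × {1, 2, 3} = {(p61,1), (p61,2), (p61,3), (p62,1), (p62,2), (p62,3)}
These 9 distinct sets form the basis B.
Close under arbitrary unions to get τ_{X×Y}; counting gives |τ_{X×Y}| = 14.


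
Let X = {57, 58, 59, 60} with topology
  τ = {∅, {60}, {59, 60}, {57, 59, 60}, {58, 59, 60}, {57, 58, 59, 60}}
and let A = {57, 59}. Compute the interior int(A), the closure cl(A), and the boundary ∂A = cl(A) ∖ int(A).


int(A) = ∅, cl(A) = {57, 58, 59}, ∂A = {57, 58, 59}.

Closed sets in (X, τ) are complements of opens:
  closed(X, τ) = {∅, {57}, {58}, {57, 58}, {57, 58, 59}, {57, 58, 59, 60}}.
int(A) = ⋃ {U ∈ τ : U ⊆ A}. Opens contained in A: ∅.
Taking the union of these: int(A) = ∅.
cl(A) = ⋂ {C closed : A ⊆ C}. Closed sets containing A: {57, 58, 59}, {57, 58, 59, 60}.
Intersecting these: cl(A) = {57, 58, 59}.
∂A = cl(A) ∖ int(A) = {57, 58, 59} ∖ ∅ = {57, 58, 59}.


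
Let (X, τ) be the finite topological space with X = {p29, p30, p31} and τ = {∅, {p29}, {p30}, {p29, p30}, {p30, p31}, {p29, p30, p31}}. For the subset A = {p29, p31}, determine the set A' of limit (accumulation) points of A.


A' = ∅

For each x ∈ X, list the open sets U ∈ τ with x ∈ U, then check whether U ∩ (A ∖ {x}) ≠ ∅ for every such U.
  x = p29: open {p29} ∋ x has {p29} ∩ (A ∖ {p29}) = ∅, so x is NOT a limit point.
  x = p30: open {p30} ∋ x has {p30} ∩ (A ∖ {p30}) = ∅, so x is NOT a limit point.
  x = p31: open {p30, p31} ∋ x has {p30, p31} ∩ (A ∖ {p31}) = ∅, so x is NOT a limit point.
Collecting: A' = ∅.


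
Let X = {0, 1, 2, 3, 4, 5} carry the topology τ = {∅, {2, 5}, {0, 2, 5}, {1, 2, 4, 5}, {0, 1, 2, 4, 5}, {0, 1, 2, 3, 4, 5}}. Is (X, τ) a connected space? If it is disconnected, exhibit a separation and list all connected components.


(X, τ) is connected.

Find clopen sets (U ∈ τ with X ∖ U ∈ τ):
  U = ∅, X ∖ U = {0, 1, 2, 3, 4, 5} — both open, so U is clopen.
  U = {0, 1, 2, 3, 4, 5}, X ∖ U = ∅ — both open, so U is clopen.
Only trivial clopens (∅ and X) exist, so (X, τ) is connected.
Compute connected components by grouping points that agree on all clopens:
  component: {0, 1, 2, 3, 4, 5}


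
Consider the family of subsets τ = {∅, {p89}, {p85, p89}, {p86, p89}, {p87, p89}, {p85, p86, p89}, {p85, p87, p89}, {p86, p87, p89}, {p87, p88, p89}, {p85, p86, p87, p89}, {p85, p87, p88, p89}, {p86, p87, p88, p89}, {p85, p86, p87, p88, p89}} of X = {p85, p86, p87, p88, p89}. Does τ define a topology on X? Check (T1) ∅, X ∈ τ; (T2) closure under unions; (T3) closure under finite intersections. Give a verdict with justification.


τ IS a topology on X.

Axiom (T1): ∅ ∈ τ? Yes; X ∈ τ? Yes.
Axiom (T2/T3): check pairwise unions and intersections of members of τ.
All pairwise intersections and unions checked — each lies in τ. Therefore τ satisfies (T1), (T2), (T3): it IS a topology on X.


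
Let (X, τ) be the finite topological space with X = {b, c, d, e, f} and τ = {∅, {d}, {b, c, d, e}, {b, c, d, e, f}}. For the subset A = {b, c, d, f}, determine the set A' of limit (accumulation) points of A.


A' = {b, c, e, f}

For each x ∈ X, list the open sets U ∈ τ with x ∈ U, then check whether U ∩ (A ∖ {x}) ≠ ∅ for every such U.
  x = b: opens ∋ x are {b, c, d, e}, {b, c, d, e, f}; each meets A ∖ {b}, so x IS a limit point.
  x = c: opens ∋ x are {b, c, d, e}, {b, c, d, e, f}; each meets A ∖ {c}, so x IS a limit point.
  x = d: open {d} ∋ x has {d} ∩ (A ∖ {d}) = ∅, so x is NOT a limit point.
  x = e: opens ∋ x are {b, c, d, e}, {b, c, d, e, f}; each meets A ∖ {e}, so x IS a limit point.
  x = f: opens ∋ x are {b, c, d, e, f}; each meets A ∖ {f}, so x IS a limit point.
Collecting: A' = {b, c, e, f}.


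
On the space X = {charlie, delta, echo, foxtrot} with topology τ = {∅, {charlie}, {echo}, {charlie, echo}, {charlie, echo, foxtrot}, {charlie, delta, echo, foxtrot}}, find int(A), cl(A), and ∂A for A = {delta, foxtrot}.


int(A) = ∅, cl(A) = {delta, foxtrot}, ∂A = {delta, foxtrot}.

Closed sets in (X, τ) are complements of opens:
  closed(X, τ) = {∅, {delta}, {delta, foxtrot}, {charlie, delta, foxtrot}, {delta, echo, foxtrot}, {charlie, delta, echo, foxtrot}}.
int(A) = ⋃ {U ∈ τ : U ⊆ A}. Opens contained in A: ∅.
Taking the union of these: int(A) = ∅.
cl(A) = ⋂ {C closed : A ⊆ C}. Closed sets containing A: {delta, foxtrot}, {charlie, delta, foxtrot}, {delta, echo, foxtrot}, {charlie, delta, echo, foxtrot}.
Intersecting these: cl(A) = {delta, foxtrot}.
∂A = cl(A) ∖ int(A) = {delta, foxtrot} ∖ ∅ = {delta, foxtrot}.


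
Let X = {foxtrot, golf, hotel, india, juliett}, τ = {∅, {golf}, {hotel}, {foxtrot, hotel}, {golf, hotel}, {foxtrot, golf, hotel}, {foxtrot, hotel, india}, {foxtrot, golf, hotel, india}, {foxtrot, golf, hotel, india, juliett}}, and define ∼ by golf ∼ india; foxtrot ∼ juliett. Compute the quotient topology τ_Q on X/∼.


X/∼ = {[foxtrot=juliett], [golf=india], [hotel]}; |τ_Q| = 3.

Equivalence classes: [foxtrot=juliett], [golf=india], [hotel].
Quotient map π: X → X/∼ sends foxtrot ↦ [foxtrot=juliett], golf ↦ [golf=india], hotel ↦ [hotel], india ↦ [golf=india], juliett ↦ [foxtrot=juliett].
For each subset V ⊆ X/∼, compute π^{-1}(V) ⊆ X and check whether π^{-1}(V) ∈ τ. V is open in τ_Q iff π^{-1}(V) ∈ τ.
  V = {}: π^{-1}(V) = ∅ ∈ τ ✓.
  V = {[foxtrot=juliett]}: π^{-1}(V) = {foxtrot, juliett} ∉ τ ✗.
  V = {[golf=india]}: π^{-1}(V) = {golf, india} ∉ τ ✗.
  V = {[foxtrot=juliett], [golf=india]}: π^{-1}(V) = {foxtrot, golf, india, juliett} ∉ τ ✗.
  V = {[hotel]}: π^{-1}(V) = {hotel} ∈ τ ✓.
  V = {[foxtrot=juliett], [hotel]}: π^{-1}(V) = {foxtrot, hotel, juliett} ∉ τ ✗.
  V = {[golf=india], [hotel]}: π^{-1}(V) = {golf, hotel, india} ∉ τ ✗.
  V = {[foxtrot=juliett], [golf=india], [hotel]}: π^{-1}(V) = {foxtrot, golf, hotel, india, juliett} ∈ τ ✓.
Open sets in the quotient: τ_Q = {{}, {[hotel]}, {[foxtrot=juliett], [golf=india], [hotel]}} (3 elements).


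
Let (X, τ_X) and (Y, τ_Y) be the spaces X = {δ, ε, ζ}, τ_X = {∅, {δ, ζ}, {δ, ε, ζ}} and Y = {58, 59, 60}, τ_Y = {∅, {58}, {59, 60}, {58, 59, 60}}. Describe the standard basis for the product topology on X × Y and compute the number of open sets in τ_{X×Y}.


Basis B = {∅ × ∅, {δ, ζ} × {58}, {δ, ε, ζ} × {58}, {δ, ζ} × {59, 60}, {δ, ζ} × {58, 59, 60}, {δ, ε, ζ} × {59, 60}, {δ, ε, ζ} × {58, 59, 60}}; |τ_{X×Y}| = 9.

Enumerate products U × V with U ∈ τ_X, V ∈ τ_Y (deduplicated):
  ∅ × ∅ = {} (∅)
  {δ, ζ} × {58} = {(δ,58), (ζ,58)}
  {δ, ε, ζ} × {58} = {(δ,58), (ε,58), (ζ,58)}
  {δ, ζ} × {59, 60} = {(δ,59), (δ,60), (ζ,59), (ζ,60)}
  {δ, ζ} × {58, 59, 60} = {(δ,58), (δ,59), (δ,60), (ζ,58), (ζ,59), (ζ,60)}
  {δ, ε, ζ} × {59, 60} = {(δ,59), (δ,60), (ε,59), (ε,60), (ζ,59), (ζ,60)}
  {δ, ε, ζ} × {58, 59, 60} = {(δ,58), (δ,59), (δ,60), (ε,58), (ε,59), (ε,60), (ζ,58), (ζ,59), (ζ,60)}
These 7 distinct sets form the basis B.
Close under arbitrary unions to get τ_{X×Y}; counting gives |τ_{X×Y}| = 9.


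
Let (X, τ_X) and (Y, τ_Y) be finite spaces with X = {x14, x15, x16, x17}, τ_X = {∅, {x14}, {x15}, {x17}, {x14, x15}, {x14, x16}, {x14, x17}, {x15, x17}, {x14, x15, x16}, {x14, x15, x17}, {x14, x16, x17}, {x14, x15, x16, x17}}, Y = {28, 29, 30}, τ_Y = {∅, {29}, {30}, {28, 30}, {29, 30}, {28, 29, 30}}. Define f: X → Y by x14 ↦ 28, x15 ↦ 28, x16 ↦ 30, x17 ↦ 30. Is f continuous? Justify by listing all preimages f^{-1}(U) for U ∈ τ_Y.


f is NOT continuous.

Compute f^{-1}(U) for each U ∈ τ_Y:
  U = ∅: f^{-1}(U) = ∅ ∈ τ_X ✓.
  U = {29}: f^{-1}(U) = ∅ ∈ τ_X ✓.
  U = {30}: f^{-1}(U) = {x16, x17} ∉ τ_X ✗.
  U = {28, 30}: f^{-1}(U) = {x14, x15, x16, x17} ∈ τ_X ✓.
  U = {29, 30}: f^{-1}(U) = {x16, x17} ∉ τ_X ✗.
  U = {28, 29, 30}: f^{-1}(U) = {x14, x15, x16, x17} ∈ τ_X ✓.
Found U = {30} with f^{-1}(U) = {x16, x17} not in τ_X. Therefore f is NOT continuous.


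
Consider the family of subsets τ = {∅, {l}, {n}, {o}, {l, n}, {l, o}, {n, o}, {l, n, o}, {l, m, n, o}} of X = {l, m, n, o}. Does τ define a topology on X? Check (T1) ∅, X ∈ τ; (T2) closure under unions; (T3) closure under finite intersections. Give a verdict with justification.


τ IS a topology on X.

Axiom (T1): ∅ ∈ τ? Yes; X ∈ τ? Yes.
Axiom (T2/T3): check pairwise unions and intersections of members of τ.
All pairwise intersections and unions checked — each lies in τ. Therefore τ satisfies (T1), (T2), (T3): it IS a topology on X.


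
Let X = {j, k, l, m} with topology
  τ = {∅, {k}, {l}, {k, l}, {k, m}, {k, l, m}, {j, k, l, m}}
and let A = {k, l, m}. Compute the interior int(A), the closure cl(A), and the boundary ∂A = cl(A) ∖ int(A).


int(A) = {k, l, m}, cl(A) = {j, k, l, m}, ∂A = {j}.

Closed sets in (X, τ) are complements of opens:
  closed(X, τ) = {∅, {j}, {j, l}, {j, m}, {j, k, m}, {j, l, m}, {j, k, l, m}}.
int(A) = ⋃ {U ∈ τ : U ⊆ A}. Opens contained in A: ∅, {k}, {l}, {k, l}, {k, m}, {k, l, m}.
Taking the union of these: int(A) = {k, l, m}.
cl(A) = ⋂ {C closed : A ⊆ C}. Closed sets containing A: {j, k, l, m}.
Intersecting these: cl(A) = {j, k, l, m}.
∂A = cl(A) ∖ int(A) = {j, k, l, m} ∖ {k, l, m} = {j}.


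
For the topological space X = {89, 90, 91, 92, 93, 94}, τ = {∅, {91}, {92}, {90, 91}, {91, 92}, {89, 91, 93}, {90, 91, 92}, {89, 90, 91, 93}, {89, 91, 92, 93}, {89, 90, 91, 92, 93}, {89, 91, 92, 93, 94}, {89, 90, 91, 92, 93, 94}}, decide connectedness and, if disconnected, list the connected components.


(X, τ) is connected.

Find clopen sets (U ∈ τ with X ∖ U ∈ τ):
  U = ∅, X ∖ U = {89, 90, 91, 92, 93, 94} — both open, so U is clopen.
  U = {89, 90, 91, 92, 93, 94}, X ∖ U = ∅ — both open, so U is clopen.
Only trivial clopens (∅ and X) exist, so (X, τ) is connected.
Compute connected components by grouping points that agree on all clopens:
  component: {89, 90, 91, 92, 93, 94}


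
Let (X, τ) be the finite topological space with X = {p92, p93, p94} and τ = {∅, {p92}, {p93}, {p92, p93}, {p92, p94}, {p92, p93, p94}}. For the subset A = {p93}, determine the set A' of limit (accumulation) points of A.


A' = ∅

For each x ∈ X, list the open sets U ∈ τ with x ∈ U, then check whether U ∩ (A ∖ {x}) ≠ ∅ for every such U.
  x = p92: open {p92} ∋ x has {p92} ∩ (A ∖ {p92}) = ∅, so x is NOT a limit point.
  x = p93: open {p93} ∋ x has {p93} ∩ (A ∖ {p93}) = ∅, so x is NOT a limit point.
  x = p94: open {p92, p94} ∋ x has {p92, p94} ∩ (A ∖ {p94}) = ∅, so x is NOT a limit point.
Collecting: A' = ∅.


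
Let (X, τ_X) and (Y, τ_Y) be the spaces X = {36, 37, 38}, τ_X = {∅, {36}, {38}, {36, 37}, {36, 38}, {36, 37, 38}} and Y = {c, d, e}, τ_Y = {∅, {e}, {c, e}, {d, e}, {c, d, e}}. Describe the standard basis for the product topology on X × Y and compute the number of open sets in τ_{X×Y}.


Basis B = {∅ × ∅, {36} × {e}, {38} × {e}, {36} × {c, e}, {36} × {d, e}, {36, 37} × {e}, {36, 38} × {e}, {38} × {c, e}, {38} × {d, e}, {36} × {c, d, e}, {36, 37, 38} × {e}, {38} × {c, d, e}, {36, 37} × {c, e}, {36, 38} × {c, e}, {36, 37} × {d, e}, {36, 38} × {d, e}, {36, 37} × {c, d, e}, {36, 38} × {c, d, e}, {36, 37, 38} × {c, e}, {36, 37, 38} × {d, e}, {36, 37, 38} × {c, d, e}}; |τ_{X×Y}| = 70.

Enumerate products U × V with U ∈ τ_X, V ∈ τ_Y (deduplicated):
  ∅ × ∅ = {} (∅)
  {36} × {e} = {(36,e)}
  {38} × {e} = {(38,e)}
  {36} × {c, e} = {(36,c), (36,e)}
  {36} × {d, e} = {(36,d), (36,e)}
  {36, 37} × {e} = {(36,e), (37,e)}
  {36, 38} × {e} = {(36,e), (38,e)}
  {38} × {c, e} = {(38,c), (38,e)}
  {38} × {d, e} = {(38,d), (38,e)}
  {36} × {c, d, e} = {(36,c), (36,d), (36,e)}
  {36, 37, 38} × {e} = {(36,e), (37,e), (38,e)}
  {38} × {c, d, e} = {(38,c), (38,d), (38,e)}
  {36, 37} × {c, e} = {(36,c), (36,e), (37,c), (37,e)}
  {36, 38} × {c, e} = {(36,c), (36,e), (38,c), (38,e)}
  {36, 37} × {d, e} = {(36,d), (36,e), (37,d), (37,e)}
  {36, 38} × {d, e} = {(36,d), (36,e), (38,d), (38,e)}
  {36, 37} × {c, d, e} = {(36,c), (36,d), (36,e), (37,c), (37,d), (37,e)}
  {36, 38} × {c, d, e} = {(36,c), (36,d), (36,e), (38,c), (38,d), (38,e)}
  {36, 37, 38} × {c, e} = {(36,c), (36,e), (37,c), (37,e), (38,c), (38,e)}
  {36, 37, 38} × {d, e} = {(36,d), (36,e), (37,d), (37,e), (38,d), (38,e)}
  {36, 37, 38} × {c, d, e} = {(36,c), (36,d), (36,e), (37,c), (37,d), (37,e), (38,c), (38,d), (38,e)}
These 21 distinct sets form the basis B.
Close under arbitrary unions to get τ_{X×Y}; counting gives |τ_{X×Y}| = 70.


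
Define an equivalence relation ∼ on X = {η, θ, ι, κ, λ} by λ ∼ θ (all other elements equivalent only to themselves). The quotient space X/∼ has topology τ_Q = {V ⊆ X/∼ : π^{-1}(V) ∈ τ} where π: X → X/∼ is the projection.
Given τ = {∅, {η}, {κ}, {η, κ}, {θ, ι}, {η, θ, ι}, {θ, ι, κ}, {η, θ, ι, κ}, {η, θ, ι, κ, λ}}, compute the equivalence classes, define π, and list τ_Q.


X/∼ = {[η], [θ=λ], [ι], [κ]}; |τ_Q| = 5.

Equivalence classes: [η], [θ=λ], [ι], [κ].
Quotient map π: X → X/∼ sends η ↦ [η], θ ↦ [θ=λ], ι ↦ [ι], κ ↦ [κ], λ ↦ [θ=λ].
For each subset V ⊆ X/∼, compute π^{-1}(V) ⊆ X and check whether π^{-1}(V) ∈ τ. V is open in τ_Q iff π^{-1}(V) ∈ τ.
  V = {}: π^{-1}(V) = ∅ ∈ τ ✓.
  V = {[η]}: π^{-1}(V) = {η} ∈ τ ✓.
  V = {[θ=λ]}: π^{-1}(V) = {θ, λ} ∉ τ ✗.
  V = {[η], [θ=λ]}: π^{-1}(V) = {η, θ, λ} ∉ τ ✗.
  V = {[ι]}: π^{-1}(V) = {ι} ∉ τ ✗.
  V = {[η], [ι]}: π^{-1}(V) = {η, ι} ∉ τ ✗.
  V = {[θ=λ], [ι]}: π^{-1}(V) = {θ, ι, λ} ∉ τ ✗.
  V = {[η], [θ=λ], [ι]}: π^{-1}(V) = {η, θ, ι, λ} ∉ τ ✗.
  V = {[κ]}: π^{-1}(V) = {κ} ∈ τ ✓.
  V = {[η], [κ]}: π^{-1}(V) = {η, κ} ∈ τ ✓.
  V = {[θ=λ], [κ]}: π^{-1}(V) = {θ, κ, λ} ∉ τ ✗.
  V = {[η], [θ=λ], [κ]}: π^{-1}(V) = {η, θ, κ, λ} ∉ τ ✗.
  V = {[ι], [κ]}: π^{-1}(V) = {ι, κ} ∉ τ ✗.
  V = {[η], [ι], [κ]}: π^{-1}(V) = {η, ι, κ} ∉ τ ✗.
  V = {[θ=λ], [ι], [κ]}: π^{-1}(V) = {θ, ι, κ, λ} ∉ τ ✗.
  V = {[η], [θ=λ], [ι], [κ]}: π^{-1}(V) = {η, θ, ι, κ, λ} ∈ τ ✓.
Open sets in the quotient: τ_Q = {{}, {[η]}, {[κ]}, {[η], [κ]}, {[η], [θ=λ], [ι], [κ]}} (5 elements).


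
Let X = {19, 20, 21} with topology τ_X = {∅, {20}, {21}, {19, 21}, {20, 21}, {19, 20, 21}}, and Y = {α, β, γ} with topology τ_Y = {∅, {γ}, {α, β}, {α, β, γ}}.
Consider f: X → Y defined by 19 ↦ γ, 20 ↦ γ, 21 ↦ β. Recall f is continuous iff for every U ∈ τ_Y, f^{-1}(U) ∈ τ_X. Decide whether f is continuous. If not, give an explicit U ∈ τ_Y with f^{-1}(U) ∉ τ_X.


f is NOT continuous.

Compute f^{-1}(U) for each U ∈ τ_Y:
  U = ∅: f^{-1}(U) = ∅ ∈ τ_X ✓.
  U = {γ}: f^{-1}(U) = {19, 20} ∉ τ_X ✗.
  U = {α, β}: f^{-1}(U) = {21} ∈ τ_X ✓.
  U = {α, β, γ}: f^{-1}(U) = {19, 20, 21} ∈ τ_X ✓.
Found U = {γ} with f^{-1}(U) = {19, 20} not in τ_X. Therefore f is NOT continuous.


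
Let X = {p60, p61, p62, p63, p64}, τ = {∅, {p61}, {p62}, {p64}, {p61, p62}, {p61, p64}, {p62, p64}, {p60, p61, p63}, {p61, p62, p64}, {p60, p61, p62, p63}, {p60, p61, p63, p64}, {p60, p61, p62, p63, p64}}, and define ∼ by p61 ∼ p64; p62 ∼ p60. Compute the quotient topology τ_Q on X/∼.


X/∼ = {[p60=p62], [p61=p64], [p63]}; |τ_Q| = 3.

Equivalence classes: [p60=p62], [p61=p64], [p63].
Quotient map π: X → X/∼ sends p60 ↦ [p60=p62], p61 ↦ [p61=p64], p62 ↦ [p60=p62], p63 ↦ [p63], p64 ↦ [p61=p64].
For each subset V ⊆ X/∼, compute π^{-1}(V) ⊆ X and check whether π^{-1}(V) ∈ τ. V is open in τ_Q iff π^{-1}(V) ∈ τ.
  V = {}: π^{-1}(V) = ∅ ∈ τ ✓.
  V = {[p60=p62]}: π^{-1}(V) = {p60, p62} ∉ τ ✗.
  V = {[p61=p64]}: π^{-1}(V) = {p61, p64} ∈ τ ✓.
  V = {[p60=p62], [p61=p64]}: π^{-1}(V) = {p60, p61, p62, p64} ∉ τ ✗.
  V = {[p63]}: π^{-1}(V) = {p63} ∉ τ ✗.
  V = {[p60=p62], [p63]}: π^{-1}(V) = {p60, p62, p63} ∉ τ ✗.
  V = {[p61=p64], [p63]}: π^{-1}(V) = {p61, p63, p64} ∉ τ ✗.
  V = {[p60=p62], [p61=p64], [p63]}: π^{-1}(V) = {p60, p61, p62, p63, p64} ∈ τ ✓.
Open sets in the quotient: τ_Q = {{}, {[p61=p64]}, {[p60=p62], [p61=p64], [p63]}} (3 elements).


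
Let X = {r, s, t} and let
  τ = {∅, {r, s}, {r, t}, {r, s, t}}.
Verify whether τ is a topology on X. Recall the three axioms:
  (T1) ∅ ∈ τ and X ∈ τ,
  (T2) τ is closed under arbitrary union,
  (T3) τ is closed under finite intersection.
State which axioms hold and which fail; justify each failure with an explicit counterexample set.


τ is NOT a topology on X.

Axiom (T1): ∅ ∈ τ? Yes; X ∈ τ? Yes.
Axiom (T2/T3): check pairwise unions and intersections of members of τ.
Counterexample for (T3): {r, s} ∩ {r, t} = {r} ∉ τ. Therefore τ is NOT a topology.


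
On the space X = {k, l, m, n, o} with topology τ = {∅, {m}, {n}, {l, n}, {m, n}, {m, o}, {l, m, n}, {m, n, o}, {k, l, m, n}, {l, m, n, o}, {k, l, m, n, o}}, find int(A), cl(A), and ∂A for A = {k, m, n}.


int(A) = {m, n}, cl(A) = {k, l, m, n, o}, ∂A = {k, l, o}.

Closed sets in (X, τ) are complements of opens:
  closed(X, τ) = {∅, {k}, {o}, {k, l}, {k, o}, {k, l, n}, {k, l, o}, {k, m, o}, {k, l, m, o}, {k, l, n, o}, {k, l, m, n, o}}.
int(A) = ⋃ {U ∈ τ : U ⊆ A}. Opens contained in A: ∅, {m}, {n}, {m, n}.
Taking the union of these: int(A) = {m, n}.
cl(A) = ⋂ {C closed : A ⊆ C}. Closed sets containing A: {k, l, m, n, o}.
Intersecting these: cl(A) = {k, l, m, n, o}.
∂A = cl(A) ∖ int(A) = {k, l, m, n, o} ∖ {m, n} = {k, l, o}.


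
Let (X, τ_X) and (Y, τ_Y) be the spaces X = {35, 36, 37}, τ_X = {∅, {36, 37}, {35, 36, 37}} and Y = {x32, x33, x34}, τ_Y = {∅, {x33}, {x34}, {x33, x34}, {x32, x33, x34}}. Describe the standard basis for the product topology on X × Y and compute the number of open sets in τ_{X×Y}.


Basis B = {∅ × ∅, {36, 37} × {x33}, {36, 37} × {x34}, {35, 36, 37} × {x33}, {35, 36, 37} × {x34}, {36, 37} × {x33, x34}, {35, 36, 37} × {x33, x34}, {36, 37} × {x32, x33, x34}, {35, 36, 37} × {x32, x33, x34}}; |τ_{X×Y}| = 14.

Enumerate products U × V with U ∈ τ_X, V ∈ τ_Y (deduplicated):
  ∅ × ∅ = {} (∅)
  {36, 37} × {x33} = {(36,x33), (37,x33)}
  {36, 37} × {x34} = {(36,x34), (37,x34)}
  {35, 36, 37} × {x33} = {(35,x33), (36,x33), (37,x33)}
  {35, 36, 37} × {x34} = {(35,x34), (36,x34), (37,x34)}
  {36, 37} × {x33, x34} = {(36,x33), (36,x34), (37,x33), (37,x34)}
  {35, 36, 37} × {x33, x34} = {(35,x33), (35,x34), (36,x33), (36,x34), (37,x33), (37,x34)}
  {36, 37} × {x32, x33, x34} = {(36,x32), (36,x33), (36,x34), (37,x32), (37,x33), (37,x34)}
  {35, 36, 37} × {x32, x33, x34} = {(35,x32), (35,x33), (35,x34), (36,x32), (36,x33), (36,x34), (37,x32), (37,x33), (37,x34)}
These 9 distinct sets form the basis B.
Close under arbitrary unions to get τ_{X×Y}; counting gives |τ_{X×Y}| = 14.


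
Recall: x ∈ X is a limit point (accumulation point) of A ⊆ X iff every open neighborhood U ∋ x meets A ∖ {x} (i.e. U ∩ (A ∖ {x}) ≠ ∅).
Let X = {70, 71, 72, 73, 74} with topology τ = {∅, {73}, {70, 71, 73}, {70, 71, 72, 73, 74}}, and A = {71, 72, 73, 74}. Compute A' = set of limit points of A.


A' = {70, 71, 72, 74}

For each x ∈ X, list the open sets U ∈ τ with x ∈ U, then check whether U ∩ (A ∖ {x}) ≠ ∅ for every such U.
  x = 70: opens ∋ x are {70, 71, 73}, {70, 71, 72, 73, 74}; each meets A ∖ {70}, so x IS a limit point.
  x = 71: opens ∋ x are {70, 71, 73}, {70, 71, 72, 73, 74}; each meets A ∖ {71}, so x IS a limit point.
  x = 72: opens ∋ x are {70, 71, 72, 73, 74}; each meets A ∖ {72}, so x IS a limit point.
  x = 73: open {73} ∋ x has {73} ∩ (A ∖ {73}) = ∅, so x is NOT a limit point.
  x = 74: opens ∋ x are {70, 71, 72, 73, 74}; each meets A ∖ {74}, so x IS a limit point.
Collecting: A' = {70, 71, 72, 74}.


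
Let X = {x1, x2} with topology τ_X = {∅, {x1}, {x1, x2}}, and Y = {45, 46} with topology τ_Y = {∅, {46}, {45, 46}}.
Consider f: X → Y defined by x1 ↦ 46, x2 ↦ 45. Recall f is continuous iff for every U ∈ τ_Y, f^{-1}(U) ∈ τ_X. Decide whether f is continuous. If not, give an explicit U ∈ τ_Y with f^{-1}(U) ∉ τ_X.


f IS continuous.

Compute f^{-1}(U) for each U ∈ τ_Y:
  U = ∅: f^{-1}(U) = ∅ ∈ τ_X ✓.
  U = {46}: f^{-1}(U) = {x1} ∈ τ_X ✓.
  U = {45, 46}: f^{-1}(U) = {x1, x2} ∈ τ_X ✓.
Every preimage lies in τ_X, so f IS continuous.


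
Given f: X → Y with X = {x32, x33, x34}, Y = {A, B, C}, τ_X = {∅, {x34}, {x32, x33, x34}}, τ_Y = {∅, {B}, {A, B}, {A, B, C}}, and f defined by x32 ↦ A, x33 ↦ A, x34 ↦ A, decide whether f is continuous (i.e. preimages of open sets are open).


f IS continuous.

Compute f^{-1}(U) for each U ∈ τ_Y:
  U = ∅: f^{-1}(U) = ∅ ∈ τ_X ✓.
  U = {B}: f^{-1}(U) = ∅ ∈ τ_X ✓.
  U = {A, B}: f^{-1}(U) = {x32, x33, x34} ∈ τ_X ✓.
  U = {A, B, C}: f^{-1}(U) = {x32, x33, x34} ∈ τ_X ✓.
Every preimage lies in τ_X, so f IS continuous.


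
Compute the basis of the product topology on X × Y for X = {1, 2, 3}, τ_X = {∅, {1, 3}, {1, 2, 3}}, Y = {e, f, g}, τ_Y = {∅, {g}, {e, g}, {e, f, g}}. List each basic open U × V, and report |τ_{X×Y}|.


Basis B = {∅ × ∅, {1, 3} × {g}, {1, 2, 3} × {g}, {1, 3} × {e, g}, {1, 3} × {e, f, g}, {1, 2, 3} × {e, g}, {1, 2, 3} × {e, f, g}}; |τ_{X×Y}| = 10.

Enumerate products U × V with U ∈ τ_X, V ∈ τ_Y (deduplicated):
  ∅ × ∅ = {} (∅)
  {1, 3} × {g} = {(1,g), (3,g)}
  {1, 2, 3} × {g} = {(1,g), (2,g), (3,g)}
  {1, 3} × {e, g} = {(1,e), (1,g), (3,e), (3,g)}
  {1, 3} × {e, f, g} = {(1,e), (1,f), (1,g), (3,e), (3,f), (3,g)}
  {1, 2, 3} × {e, g} = {(1,e), (1,g), (2,e), (2,g), (3,e), (3,g)}
  {1, 2, 3} × {e, f, g} = {(1,e), (1,f), (1,g), (2,e), (2,f), (2,g), (3,e), (3,f), (3,g)}
These 7 distinct sets form the basis B.
Close under arbitrary unions to get τ_{X×Y}; counting gives |τ_{X×Y}| = 10.


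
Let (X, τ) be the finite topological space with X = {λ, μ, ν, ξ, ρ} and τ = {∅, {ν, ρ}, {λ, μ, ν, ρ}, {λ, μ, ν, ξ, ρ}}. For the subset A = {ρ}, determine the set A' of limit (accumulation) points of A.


A' = {λ, μ, ν, ξ}

For each x ∈ X, list the open sets U ∈ τ with x ∈ U, then check whether U ∩ (A ∖ {x}) ≠ ∅ for every such U.
  x = λ: opens ∋ x are {λ, μ, ν, ρ}, {λ, μ, ν, ξ, ρ}; each meets A ∖ {λ}, so x IS a limit point.
  x = μ: opens ∋ x are {λ, μ, ν, ρ}, {λ, μ, ν, ξ, ρ}; each meets A ∖ {μ}, so x IS a limit point.
  x = ν: opens ∋ x are {ν, ρ}, {λ, μ, ν, ρ}, {λ, μ, ν, ξ, ρ}; each meets A ∖ {ν}, so x IS a limit point.
  x = ξ: opens ∋ x are {λ, μ, ν, ξ, ρ}; each meets A ∖ {ξ}, so x IS a limit point.
  x = ρ: open {ν, ρ} ∋ x has {ν, ρ} ∩ (A ∖ {ρ}) = ∅, so x is NOT a limit point.
Collecting: A' = {λ, μ, ν, ξ}.


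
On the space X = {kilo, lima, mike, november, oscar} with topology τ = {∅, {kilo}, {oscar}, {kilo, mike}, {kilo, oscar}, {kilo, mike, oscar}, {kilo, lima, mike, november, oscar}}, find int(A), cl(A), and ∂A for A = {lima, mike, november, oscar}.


int(A) = {oscar}, cl(A) = {lima, mike, november, oscar}, ∂A = {lima, mike, november}.

Closed sets in (X, τ) are complements of opens:
  closed(X, τ) = {∅, {lima, november}, {lima, mike, november}, {lima, november, oscar}, {kilo, lima, mike, november}, {lima, mike, november, oscar}, {kilo, lima, mike, november, oscar}}.
int(A) = ⋃ {U ∈ τ : U ⊆ A}. Opens contained in A: ∅, {oscar}.
Taking the union of these: int(A) = {oscar}.
cl(A) = ⋂ {C closed : A ⊆ C}. Closed sets containing A: {lima, mike, november, oscar}, {kilo, lima, mike, november, oscar}.
Intersecting these: cl(A) = {lima, mike, november, oscar}.
∂A = cl(A) ∖ int(A) = {lima, mike, november, oscar} ∖ {oscar} = {lima, mike, november}.


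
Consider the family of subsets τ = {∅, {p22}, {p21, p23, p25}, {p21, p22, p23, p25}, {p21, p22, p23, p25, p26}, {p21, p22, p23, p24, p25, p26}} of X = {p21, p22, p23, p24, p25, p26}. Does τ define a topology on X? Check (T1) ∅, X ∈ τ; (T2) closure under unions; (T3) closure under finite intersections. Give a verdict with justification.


τ IS a topology on X.

Axiom (T1): ∅ ∈ τ? Yes; X ∈ τ? Yes.
Axiom (T2/T3): check pairwise unions and intersections of members of τ.
All pairwise intersections and unions checked — each lies in τ. Therefore τ satisfies (T1), (T2), (T3): it IS a topology on X.


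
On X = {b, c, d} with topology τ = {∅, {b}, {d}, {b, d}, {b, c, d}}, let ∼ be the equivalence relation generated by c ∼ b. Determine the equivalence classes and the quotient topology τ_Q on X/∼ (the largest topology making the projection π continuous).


X/∼ = {[b=c], [d]}; |τ_Q| = 3.

Equivalence classes: [b=c], [d].
Quotient map π: X → X/∼ sends b ↦ [b=c], c ↦ [b=c], d ↦ [d].
For each subset V ⊆ X/∼, compute π^{-1}(V) ⊆ X and check whether π^{-1}(V) ∈ τ. V is open in τ_Q iff π^{-1}(V) ∈ τ.
  V = {}: π^{-1}(V) = ∅ ∈ τ ✓.
  V = {[b=c]}: π^{-1}(V) = {b, c} ∉ τ ✗.
  V = {[d]}: π^{-1}(V) = {d} ∈ τ ✓.
  V = {[b=c], [d]}: π^{-1}(V) = {b, c, d} ∈ τ ✓.
Open sets in the quotient: τ_Q = {{}, {[d]}, {[b=c], [d]}} (3 elements).


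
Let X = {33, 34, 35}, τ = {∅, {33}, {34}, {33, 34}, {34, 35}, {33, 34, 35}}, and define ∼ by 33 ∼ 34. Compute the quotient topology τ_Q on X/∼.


X/∼ = {[33=34], [35]}; |τ_Q| = 3.

Equivalence classes: [33=34], [35].
Quotient map π: X → X/∼ sends 33 ↦ [33=34], 34 ↦ [33=34], 35 ↦ [35].
For each subset V ⊆ X/∼, compute π^{-1}(V) ⊆ X and check whether π^{-1}(V) ∈ τ. V is open in τ_Q iff π^{-1}(V) ∈ τ.
  V = {}: π^{-1}(V) = ∅ ∈ τ ✓.
  V = {[33=34]}: π^{-1}(V) = {33, 34} ∈ τ ✓.
  V = {[35]}: π^{-1}(V) = {35} ∉ τ ✗.
  V = {[33=34], [35]}: π^{-1}(V) = {33, 34, 35} ∈ τ ✓.
Open sets in the quotient: τ_Q = {{}, {[33=34]}, {[33=34], [35]}} (3 elements).


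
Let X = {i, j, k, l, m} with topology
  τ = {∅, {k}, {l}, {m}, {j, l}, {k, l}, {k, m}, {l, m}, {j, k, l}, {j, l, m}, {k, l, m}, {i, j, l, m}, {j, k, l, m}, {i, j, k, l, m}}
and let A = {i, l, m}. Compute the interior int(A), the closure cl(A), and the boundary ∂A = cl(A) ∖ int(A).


int(A) = {l, m}, cl(A) = {i, j, l, m}, ∂A = {i, j}.

Closed sets in (X, τ) are complements of opens:
  closed(X, τ) = {∅, {i}, {k}, {i, j}, {i, k}, {i, m}, {i, j, k}, {i, j, l}, {i, j, m}, {i, k, m}, {i, j, k, l}, {i, j, k, m}, {i, j, l, m}, {i, j, k, l, m}}.
int(A) = ⋃ {U ∈ τ : U ⊆ A}. Opens contained in A: ∅, {l}, {m}, {l, m}.
Taking the union of these: int(A) = {l, m}.
cl(A) = ⋂ {C closed : A ⊆ C}. Closed sets containing A: {i, j, l, m}, {i, j, k, l, m}.
Intersecting these: cl(A) = {i, j, l, m}.
∂A = cl(A) ∖ int(A) = {i, j, l, m} ∖ {l, m} = {i, j}.


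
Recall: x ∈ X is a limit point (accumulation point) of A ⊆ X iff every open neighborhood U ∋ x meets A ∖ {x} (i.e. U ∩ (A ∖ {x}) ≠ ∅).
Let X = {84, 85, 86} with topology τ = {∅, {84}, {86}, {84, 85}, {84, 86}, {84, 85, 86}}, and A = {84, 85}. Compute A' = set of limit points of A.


A' = {85}

For each x ∈ X, list the open sets U ∈ τ with x ∈ U, then check whether U ∩ (A ∖ {x}) ≠ ∅ for every such U.
  x = 84: open {84} ∋ x has {84} ∩ (A ∖ {84}) = ∅, so x is NOT a limit point.
  x = 85: opens ∋ x are {84, 85}, {84, 85, 86}; each meets A ∖ {85}, so x IS a limit point.
  x = 86: open {86} ∋ x has {86} ∩ (A ∖ {86}) = ∅, so x is NOT a limit point.
Collecting: A' = {85}.


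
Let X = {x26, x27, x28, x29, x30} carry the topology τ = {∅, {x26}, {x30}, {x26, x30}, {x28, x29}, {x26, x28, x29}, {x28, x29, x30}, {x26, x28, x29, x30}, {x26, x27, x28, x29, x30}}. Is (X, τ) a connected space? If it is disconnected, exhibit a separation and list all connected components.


(X, τ) is connected.

Find clopen sets (U ∈ τ with X ∖ U ∈ τ):
  U = ∅, X ∖ U = {x26, x27, x28, x29, x30} — both open, so U is clopen.
  U = {x26, x27, x28, x29, x30}, X ∖ U = ∅ — both open, so U is clopen.
Only trivial clopens (∅ and X) exist, so (X, τ) is connected.
Compute connected components by grouping points that agree on all clopens:
  component: {x26, x27, x28, x29, x30}


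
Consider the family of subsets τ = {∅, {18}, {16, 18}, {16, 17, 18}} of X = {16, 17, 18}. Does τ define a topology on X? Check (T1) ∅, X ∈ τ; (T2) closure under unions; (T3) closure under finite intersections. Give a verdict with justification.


τ IS a topology on X.

Axiom (T1): ∅ ∈ τ? Yes; X ∈ τ? Yes.
Axiom (T2/T3): check pairwise unions and intersections of members of τ.
All pairwise intersections and unions checked — each lies in τ. Therefore τ satisfies (T1), (T2), (T3): it IS a topology on X.


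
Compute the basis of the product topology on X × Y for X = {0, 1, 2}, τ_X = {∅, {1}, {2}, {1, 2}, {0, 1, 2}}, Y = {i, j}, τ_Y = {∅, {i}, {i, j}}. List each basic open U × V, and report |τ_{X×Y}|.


Basis B = {∅ × ∅, {1} × {i}, {2} × {i}, {1} × {i, j}, {1, 2} × {i}, {2} × {i, j}, {0, 1, 2} × {i}, {1, 2} × {i, j}, {0, 1, 2} × {i, j}}; |τ_{X×Y}| = 14.

Enumerate products U × V with U ∈ τ_X, V ∈ τ_Y (deduplicated):
  ∅ × ∅ = {} (∅)
  {1} × {i} = {(1,i)}
  {2} × {i} = {(2,i)}
  {1} × {i, j} = {(1,i), (1,j)}
  {1, 2} × {i} = {(1,i), (2,i)}
  {2} × {i, j} = {(2,i), (2,j)}
  {0, 1, 2} × {i} = {(0,i), (1,i), (2,i)}
  {1, 2} × {i, j} = {(1,i), (1,j), (2,i), (2,j)}
  {0, 1, 2} × {i, j} = {(0,i), (0,j), (1,i), (1,j), (2,i), (2,j)}
These 9 distinct sets form the basis B.
Close under arbitrary unions to get τ_{X×Y}; counting gives |τ_{X×Y}| = 14.


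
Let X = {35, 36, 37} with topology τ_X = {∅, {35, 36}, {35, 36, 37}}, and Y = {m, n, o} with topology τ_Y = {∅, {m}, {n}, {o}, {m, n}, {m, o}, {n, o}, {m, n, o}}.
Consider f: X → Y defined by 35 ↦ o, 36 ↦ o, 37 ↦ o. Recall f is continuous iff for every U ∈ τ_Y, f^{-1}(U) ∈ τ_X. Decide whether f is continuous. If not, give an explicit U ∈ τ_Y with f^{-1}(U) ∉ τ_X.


f IS continuous.

Compute f^{-1}(U) for each U ∈ τ_Y:
  U = ∅: f^{-1}(U) = ∅ ∈ τ_X ✓.
  U = {m}: f^{-1}(U) = ∅ ∈ τ_X ✓.
  U = {n}: f^{-1}(U) = ∅ ∈ τ_X ✓.
  U = {o}: f^{-1}(U) = {35, 36, 37} ∈ τ_X ✓.
  U = {m, n}: f^{-1}(U) = ∅ ∈ τ_X ✓.
  U = {m, o}: f^{-1}(U) = {35, 36, 37} ∈ τ_X ✓.
  U = {n, o}: f^{-1}(U) = {35, 36, 37} ∈ τ_X ✓.
  U = {m, n, o}: f^{-1}(U) = {35, 36, 37} ∈ τ_X ✓.
Every preimage lies in τ_X, so f IS continuous.


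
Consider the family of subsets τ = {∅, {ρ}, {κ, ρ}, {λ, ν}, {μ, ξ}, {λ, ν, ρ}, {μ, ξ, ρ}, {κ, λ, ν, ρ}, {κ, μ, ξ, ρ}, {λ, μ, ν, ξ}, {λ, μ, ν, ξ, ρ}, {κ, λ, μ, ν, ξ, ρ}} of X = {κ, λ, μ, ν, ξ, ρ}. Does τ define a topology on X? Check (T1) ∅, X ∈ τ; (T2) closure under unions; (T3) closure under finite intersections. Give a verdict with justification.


τ IS a topology on X.

Axiom (T1): ∅ ∈ τ? Yes; X ∈ τ? Yes.
Axiom (T2/T3): check pairwise unions and intersections of members of τ.
All pairwise intersections and unions checked — each lies in τ. Therefore τ satisfies (T1), (T2), (T3): it IS a topology on X.


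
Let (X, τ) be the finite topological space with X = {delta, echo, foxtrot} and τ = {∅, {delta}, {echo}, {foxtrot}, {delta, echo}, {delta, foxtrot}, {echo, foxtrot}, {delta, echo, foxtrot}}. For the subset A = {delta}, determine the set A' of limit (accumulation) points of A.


A' = ∅

For each x ∈ X, list the open sets U ∈ τ with x ∈ U, then check whether U ∩ (A ∖ {x}) ≠ ∅ for every such U.
  x = delta: open {delta} ∋ x has {delta} ∩ (A ∖ {delta}) = ∅, so x is NOT a limit point.
  x = echo: open {echo} ∋ x has {echo} ∩ (A ∖ {echo}) = ∅, so x is NOT a limit point.
  x = foxtrot: open {foxtrot} ∋ x has {foxtrot} ∩ (A ∖ {foxtrot}) = ∅, so x is NOT a limit point.
Collecting: A' = ∅.


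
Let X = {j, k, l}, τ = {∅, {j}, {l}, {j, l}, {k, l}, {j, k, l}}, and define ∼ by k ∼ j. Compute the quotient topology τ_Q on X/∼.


X/∼ = {[j=k], [l]}; |τ_Q| = 3.

Equivalence classes: [j=k], [l].
Quotient map π: X → X/∼ sends j ↦ [j=k], k ↦ [j=k], l ↦ [l].
For each subset V ⊆ X/∼, compute π^{-1}(V) ⊆ X and check whether π^{-1}(V) ∈ τ. V is open in τ_Q iff π^{-1}(V) ∈ τ.
  V = {}: π^{-1}(V) = ∅ ∈ τ ✓.
  V = {[j=k]}: π^{-1}(V) = {j, k} ∉ τ ✗.
  V = {[l]}: π^{-1}(V) = {l} ∈ τ ✓.
  V = {[j=k], [l]}: π^{-1}(V) = {j, k, l} ∈ τ ✓.
Open sets in the quotient: τ_Q = {{}, {[l]}, {[j=k], [l]}} (3 elements).


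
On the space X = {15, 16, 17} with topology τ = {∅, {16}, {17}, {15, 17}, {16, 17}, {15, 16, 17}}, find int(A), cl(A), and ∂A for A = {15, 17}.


int(A) = {15, 17}, cl(A) = {15, 17}, ∂A = ∅.

Closed sets in (X, τ) are complements of opens:
  closed(X, τ) = {∅, {15}, {16}, {15, 16}, {15, 17}, {15, 16, 17}}.
int(A) = ⋃ {U ∈ τ : U ⊆ A}. Opens contained in A: ∅, {17}, {15, 17}.
Taking the union of these: int(A) = {15, 17}.
cl(A) = ⋂ {C closed : A ⊆ C}. Closed sets containing A: {15, 17}, {15, 16, 17}.
Intersecting these: cl(A) = {15, 17}.
∂A = cl(A) ∖ int(A) = {15, 17} ∖ {15, 17} = ∅.


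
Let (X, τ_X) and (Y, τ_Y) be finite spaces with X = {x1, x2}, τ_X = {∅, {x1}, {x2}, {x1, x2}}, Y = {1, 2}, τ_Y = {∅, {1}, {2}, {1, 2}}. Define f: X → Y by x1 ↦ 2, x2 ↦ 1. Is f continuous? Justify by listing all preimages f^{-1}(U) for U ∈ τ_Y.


f IS continuous.

Compute f^{-1}(U) for each U ∈ τ_Y:
  U = ∅: f^{-1}(U) = ∅ ∈ τ_X ✓.
  U = {1}: f^{-1}(U) = {x2} ∈ τ_X ✓.
  U = {2}: f^{-1}(U) = {x1} ∈ τ_X ✓.
  U = {1, 2}: f^{-1}(U) = {x1, x2} ∈ τ_X ✓.
Every preimage lies in τ_X, so f IS continuous.


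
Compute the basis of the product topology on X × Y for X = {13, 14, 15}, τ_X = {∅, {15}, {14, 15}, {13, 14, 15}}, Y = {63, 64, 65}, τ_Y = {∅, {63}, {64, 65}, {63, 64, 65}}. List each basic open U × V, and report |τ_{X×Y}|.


Basis B = {∅ × ∅, {15} × {63}, {14, 15} × {63}, {15} × {64, 65}, {13, 14, 15} × {63}, {15} × {63, 64, 65}, {14, 15} × {64, 65}, {13, 14, 15} × {64, 65}, {14, 15} × {63, 64, 65}, {13, 14, 15} × {63, 64, 65}}; |τ_{X×Y}| = 16.

Enumerate products U × V with U ∈ τ_X, V ∈ τ_Y (deduplicated):
  ∅ × ∅ = {} (∅)
  {15} × {63} = {(15,63)}
  {14, 15} × {63} = {(14,63), (15,63)}
  {15} × {64, 65} = {(15,64), (15,65)}
  {13, 14, 15} × {63} = {(13,63), (14,63), (15,63)}
  {15} × {63, 64, 65} = {(15,63), (15,64), (15,65)}
  {14, 15} × {64, 65} = {(14,64), (14,65), (15,64), (15,65)}
  {13, 14, 15} × {64, 65} = {(13,64), (13,65), (14,64), (14,65), (15,64), (15,65)}
  {14, 15} × {63, 64, 65} = {(14,63), (14,64), (14,65), (15,63), (15,64), (15,65)}
  {13, 14, 15} × {63, 64, 65} = {(13,63), (13,64), (13,65), (14,63), (14,64), (14,65), (15,63), (15,64), (15,65)}
These 10 distinct sets form the basis B.
Close under arbitrary unions to get τ_{X×Y}; counting gives |τ_{X×Y}| = 16.


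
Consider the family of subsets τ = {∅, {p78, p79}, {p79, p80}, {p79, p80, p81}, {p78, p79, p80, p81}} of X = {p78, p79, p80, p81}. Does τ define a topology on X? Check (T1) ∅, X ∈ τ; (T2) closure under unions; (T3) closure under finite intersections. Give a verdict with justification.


τ is NOT a topology on X.

Axiom (T1): ∅ ∈ τ? Yes; X ∈ τ? Yes.
Axiom (T2/T3): check pairwise unions and intersections of members of τ.
Counterexample for (T3): {p78, p79} ∩ {p79, p80} = {p79} ∉ τ. Therefore τ is NOT a topology.


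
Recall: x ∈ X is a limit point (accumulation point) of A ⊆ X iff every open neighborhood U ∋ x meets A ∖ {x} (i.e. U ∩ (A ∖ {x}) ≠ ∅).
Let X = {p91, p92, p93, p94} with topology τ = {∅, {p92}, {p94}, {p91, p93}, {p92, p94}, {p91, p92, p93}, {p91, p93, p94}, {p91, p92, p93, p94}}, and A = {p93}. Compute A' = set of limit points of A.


A' = {p91}

For each x ∈ X, list the open sets U ∈ τ with x ∈ U, then check whether U ∩ (A ∖ {x}) ≠ ∅ for every such U.
  x = p91: opens ∋ x are {p91, p93}, {p91, p92, p93}, {p91, p93, p94}, {p91, p92, p93, p94}; each meets A ∖ {p91}, so x IS a limit point.
  x = p92: open {p92} ∋ x has {p92} ∩ (A ∖ {p92}) = ∅, so x is NOT a limit point.
  x = p93: open {p91, p93} ∋ x has {p91, p93} ∩ (A ∖ {p93}) = ∅, so x is NOT a limit point.
  x = p94: open {p94} ∋ x has {p94} ∩ (A ∖ {p94}) = ∅, so x is NOT a limit point.
Collecting: A' = {p91}.
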